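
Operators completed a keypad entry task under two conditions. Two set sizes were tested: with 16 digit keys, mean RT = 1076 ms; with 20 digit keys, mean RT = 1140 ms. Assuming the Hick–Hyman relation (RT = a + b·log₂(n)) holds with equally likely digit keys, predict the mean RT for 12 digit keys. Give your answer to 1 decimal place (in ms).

993.5 ms

Solve the two-equation system in a and b:
  b = (1140 − 1076) / (log₂ 20 − log₂ 16) = 64 / (4.3219 − 4) = 198.802 ms/bit
  a = 1076 − 198.802 × 4 = 280.791 ms
Then RT(12) = 280.791 + 198.802 × log₂ 12 = 280.791 + 198.802 × 3.5850 ≈ 993.490 ms.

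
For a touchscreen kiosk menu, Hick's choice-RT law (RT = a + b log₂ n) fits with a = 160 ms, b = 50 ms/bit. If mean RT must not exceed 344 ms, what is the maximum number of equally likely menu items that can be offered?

Information budget: (344 − 160)/50 = 3.6800 bits, so n ≤ 2^3.6800 = 12.817 → at most 12.

12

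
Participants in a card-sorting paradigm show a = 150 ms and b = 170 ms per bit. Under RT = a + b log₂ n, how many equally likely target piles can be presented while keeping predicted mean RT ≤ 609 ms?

Set 150 + 170·log₂ n ≤ 609 → log₂ n ≤ (609 − 150)/170 = 2.7000.
So n ≤ 2^2.7000 = 6.498; the largest integer n is 6.

6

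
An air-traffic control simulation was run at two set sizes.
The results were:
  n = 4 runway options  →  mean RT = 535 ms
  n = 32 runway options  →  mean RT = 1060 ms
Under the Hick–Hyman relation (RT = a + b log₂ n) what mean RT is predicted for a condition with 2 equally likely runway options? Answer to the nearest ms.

Fit slope and intercept:
  b = (1060 − 535) / (log₂ 32 − log₂ 4) = 525 / (5 − 2) = 175 ms/bit
  a = 535 − 175 × 2 = 185 ms
Then RT(2) = 185 + 175 × log₂ 2 = 185 + 175 × 1 ≈ 360.000 ms.

360 ms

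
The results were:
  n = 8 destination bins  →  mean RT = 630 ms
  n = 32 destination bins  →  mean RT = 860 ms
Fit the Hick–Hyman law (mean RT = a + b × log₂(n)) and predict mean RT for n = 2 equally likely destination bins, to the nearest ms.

400 ms

With log₂ n on the abscissa the relation is linear; from the two conditions:
  b = (860 − 630) / (log₂ 32 − log₂ 8) = 230 / (5 − 3) = 115 ms/bit
  a = 630 − 115 × 3 = 285 ms
Then RT(2) = 285 + 115 × log₂ 2 = 285 + 115 × 1 ≈ 400.000 ms.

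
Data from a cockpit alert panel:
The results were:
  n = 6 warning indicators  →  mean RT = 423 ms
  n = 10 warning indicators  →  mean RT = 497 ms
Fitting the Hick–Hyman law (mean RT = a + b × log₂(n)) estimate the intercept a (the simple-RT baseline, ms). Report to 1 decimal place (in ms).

The slope on a log₂ axis is (497 − 423) / (3.3219 − 2.5850) = 100.412 ms/bit.
a = RT₁ − b·log₂ n₁ = 423 − 100.412 × 2.5850 = 163.439 ms.

163.4 ms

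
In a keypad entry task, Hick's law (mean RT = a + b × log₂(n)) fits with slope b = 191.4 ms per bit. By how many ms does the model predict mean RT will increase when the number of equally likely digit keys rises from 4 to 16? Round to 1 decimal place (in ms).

Only the slope matters, since a is common to both: ΔRT = b·log₂(n₂/n₁).
log₂(16) − log₂(4) = log₂(16/4) = log₂(4) = 2.
ΔRT = 191.4 × 2.0000 = 382.800 ms.

382.8 ms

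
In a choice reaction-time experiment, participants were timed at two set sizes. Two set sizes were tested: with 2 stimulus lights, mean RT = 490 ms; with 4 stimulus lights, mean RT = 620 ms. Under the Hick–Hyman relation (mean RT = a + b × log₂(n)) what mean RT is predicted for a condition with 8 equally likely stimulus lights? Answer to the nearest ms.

RT is linear in log₂ n, so two points fix the line:
  b = (620 − 490) / (log₂ 4 − log₂ 2) = 130 / (2 − 1) = 130 ms/bit
  a = 490 − 130 × 1 = 360 ms
Then RT(8) = 360 + 130 × log₂ 8 = 360 + 130 × 3 ≈ 750.000 ms.

750 ms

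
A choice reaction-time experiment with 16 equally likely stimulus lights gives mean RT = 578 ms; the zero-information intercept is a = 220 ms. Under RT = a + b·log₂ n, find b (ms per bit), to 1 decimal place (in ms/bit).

log₂(16) = 4 bits.
b = (RT − a)/log₂ n = (578 − 220) / 4 = 89.500 ms/bit.

89.5 ms/bit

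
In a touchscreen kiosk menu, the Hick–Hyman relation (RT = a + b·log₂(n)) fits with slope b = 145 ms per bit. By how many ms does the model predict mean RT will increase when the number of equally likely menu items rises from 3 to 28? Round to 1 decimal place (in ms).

ΔRT = (a + b log₂ n₂) − (a + b log₂ n₁) = b·(log₂ n₂ − log₂ n₁).
log₂(28) − log₂(3) = 4.8074 − 1.5850 = 3.2224.
ΔRT = 145 × 3.2224 = 467.247 ms.

467.2 ms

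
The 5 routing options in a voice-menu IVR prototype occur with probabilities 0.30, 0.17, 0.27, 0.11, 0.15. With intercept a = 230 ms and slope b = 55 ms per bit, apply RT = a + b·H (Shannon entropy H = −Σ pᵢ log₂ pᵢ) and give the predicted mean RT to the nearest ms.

Entropy contributions −pᵢ log₂ pᵢ: 0.5211, 0.4346, 0.5100, 0.3503, 0.4105; sum H = 2.2265 bits.
RT = a + bH = 230 + 55·2.2265 = 352.46 ms.

352 ms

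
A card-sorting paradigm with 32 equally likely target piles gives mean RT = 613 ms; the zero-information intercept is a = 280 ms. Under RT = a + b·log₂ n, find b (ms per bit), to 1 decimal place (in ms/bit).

32 alternatives carry log₂ 32 = 5 bits; the choice cost is 613 − 280 = 333 ms, so b = 333/5 = 66.600 ms/bit.

66.6 ms/bit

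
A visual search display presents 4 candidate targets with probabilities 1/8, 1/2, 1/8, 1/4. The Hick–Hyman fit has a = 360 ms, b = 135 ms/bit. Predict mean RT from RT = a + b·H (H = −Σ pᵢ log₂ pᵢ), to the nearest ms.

596 ms

Each term −pᵢ log₂ pᵢ: 0.125·3 + 0.5·1 + 0.125·3 + 0.25·2; summed, H = 1.750 bits.
Mean RT = a + bH = 360 + 135·1.750 = 596.25 ms.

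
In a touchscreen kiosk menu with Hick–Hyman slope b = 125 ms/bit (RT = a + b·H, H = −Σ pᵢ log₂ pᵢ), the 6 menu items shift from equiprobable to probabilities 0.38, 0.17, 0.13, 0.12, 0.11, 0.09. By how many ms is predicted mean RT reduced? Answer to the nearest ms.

26 ms

Equiprobable entropy H₀ = log₂ 6 = 2.5850 bits.
Skewed entropy H = −Σ pᵢ log₂ pᵢ = 2.3777 bits.
ΔRT = b·(H₀ − H) = 125 × 0.2073 = 25.91 ms.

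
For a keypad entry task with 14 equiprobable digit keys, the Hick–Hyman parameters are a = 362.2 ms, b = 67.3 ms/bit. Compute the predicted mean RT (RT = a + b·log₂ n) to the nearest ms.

618 ms

log₂(14) = 3.8074 bits, so RT = 362.2 + 67.3 × 3.8074 ≈ 618.435 ms.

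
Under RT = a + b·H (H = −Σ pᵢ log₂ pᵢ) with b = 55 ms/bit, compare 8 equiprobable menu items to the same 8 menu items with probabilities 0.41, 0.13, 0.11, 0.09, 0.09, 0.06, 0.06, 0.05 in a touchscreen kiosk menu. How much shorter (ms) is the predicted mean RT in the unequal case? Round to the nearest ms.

23 ms

Equiprobable entropy H₀ = log₂ 8 = 3.0000 bits.
Skewed entropy H = −Σ pᵢ log₂ pᵢ = 2.5888 bits.
ΔRT = b·(H₀ − H) = 55 × 0.4112 = 22.62 ms.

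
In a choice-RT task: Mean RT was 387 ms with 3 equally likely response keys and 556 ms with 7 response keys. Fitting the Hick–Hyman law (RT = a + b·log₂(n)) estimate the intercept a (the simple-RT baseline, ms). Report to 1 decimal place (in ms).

167.9 ms

The slope on a log₂ axis is (556 − 387) / (2.8074 − 1.5850) = 138.253 ms/bit.
a = RT₁ − b·log₂ n₁ = 387 − 138.253 × 1.5850 = 167.873 ms.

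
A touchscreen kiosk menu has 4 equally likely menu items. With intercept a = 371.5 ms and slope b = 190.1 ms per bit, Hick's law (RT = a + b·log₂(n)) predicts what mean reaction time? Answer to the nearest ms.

log₂(4) = 2 bits, so RT = 371.5 + 190.1 × 2 ≈ 751.700 ms.

752 ms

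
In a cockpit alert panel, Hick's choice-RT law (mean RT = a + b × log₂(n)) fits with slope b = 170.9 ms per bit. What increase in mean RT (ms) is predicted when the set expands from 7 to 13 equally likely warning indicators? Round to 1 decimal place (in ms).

The intercept a cancels: ΔRT = b·(log₂ n₂ − log₂ n₁) = b·log₂(n₂/n₁).
log₂(13) − log₂(7) = 3.7004 − 2.8074 = 0.8931.
ΔRT = 170.9 × 0.8931 = 152.628 ms.

152.6 ms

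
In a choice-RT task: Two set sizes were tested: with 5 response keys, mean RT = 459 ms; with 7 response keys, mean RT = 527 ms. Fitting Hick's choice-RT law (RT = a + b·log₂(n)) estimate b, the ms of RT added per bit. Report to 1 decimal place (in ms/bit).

140.1 ms/bit

b = (RT₂ − RT₁)/(log₂ n₂ − log₂ n₁) = (527 − 459)/(2.8074 − 2.3219) = 140.083 ms/bit.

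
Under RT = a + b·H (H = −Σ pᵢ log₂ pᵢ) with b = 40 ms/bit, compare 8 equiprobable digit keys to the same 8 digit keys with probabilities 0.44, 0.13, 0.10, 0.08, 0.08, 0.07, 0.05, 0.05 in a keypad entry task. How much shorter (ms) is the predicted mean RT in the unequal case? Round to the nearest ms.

The RT saving is b·ΔH. Equiprobable H₀ = log₂(8) = 3.0000 bits; with the given probabilities H = 2.5197 bits.
b·(H₀ − H) = 40 × (3.0000 − 2.5197) = 19.21 ms.

19 ms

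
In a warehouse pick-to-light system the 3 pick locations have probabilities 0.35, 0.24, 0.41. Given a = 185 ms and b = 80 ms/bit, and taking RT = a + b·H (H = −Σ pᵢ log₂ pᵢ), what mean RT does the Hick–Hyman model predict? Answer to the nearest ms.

309 ms

H = 0.35·log₂(1/0.35) + 0.24·log₂(1/0.24) + 0.41·log₂(1/0.41) = 1.5516 bits.
RT = 185 + 80 × 1.5516 = 309.13 ms.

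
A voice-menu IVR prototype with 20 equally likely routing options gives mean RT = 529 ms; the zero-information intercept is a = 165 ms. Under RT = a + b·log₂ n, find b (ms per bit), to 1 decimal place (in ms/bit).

log₂(20) = 4.3219 bits.
b = (RT − a)/log₂ n = (529 − 165) / 4.3219 = 84.222 ms/bit.

84.2 ms/bit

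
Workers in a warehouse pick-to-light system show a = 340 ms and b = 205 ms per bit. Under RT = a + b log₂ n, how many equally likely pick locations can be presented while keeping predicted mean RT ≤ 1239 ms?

Information budget: (1239 − 340)/205 = 4.3854 bits, so n ≤ 2^4.3854 = 20.899 → at most 20.

20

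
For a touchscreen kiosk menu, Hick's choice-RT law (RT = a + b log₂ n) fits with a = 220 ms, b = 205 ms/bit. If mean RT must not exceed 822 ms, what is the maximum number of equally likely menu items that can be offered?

7

Set 220 + 205·log₂ n ≤ 822 → log₂ n ≤ (822 − 220)/205 = 2.9366.
So n ≤ 2^2.9366 = 7.656; the largest integer n is 7.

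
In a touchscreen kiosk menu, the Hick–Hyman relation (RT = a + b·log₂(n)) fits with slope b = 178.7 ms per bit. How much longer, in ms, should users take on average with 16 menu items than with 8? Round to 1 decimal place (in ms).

Only the slope matters, since a is common to both: ΔRT = b·log₂(n₂/n₁).
log₂(16) − log₂(8) = log₂(16/8) = log₂(2) = 1.
ΔRT = 178.7 × 1.0000 = 178.700 ms.

178.7 ms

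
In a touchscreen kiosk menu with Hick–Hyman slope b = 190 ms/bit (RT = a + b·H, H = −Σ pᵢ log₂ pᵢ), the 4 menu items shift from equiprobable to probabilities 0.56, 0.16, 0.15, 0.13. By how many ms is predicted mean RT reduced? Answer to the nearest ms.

60 ms

Equiprobable entropy H₀ = log₂ 4 = 2.0000 bits.
Skewed entropy H = −Σ pᵢ log₂ pᵢ = 1.6846 bits.
ΔRT = b·(H₀ − H) = 190 × 0.3154 = 59.92 ms.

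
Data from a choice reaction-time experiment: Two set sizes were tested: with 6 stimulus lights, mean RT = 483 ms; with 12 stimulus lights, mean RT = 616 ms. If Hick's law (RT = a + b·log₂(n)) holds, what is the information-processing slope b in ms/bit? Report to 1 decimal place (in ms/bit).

133.0 ms/bit

Slope: b = (616 − 483) / (log₂ 12 − log₂ 6) = 133/1.0000 = 133.000 ms/bit.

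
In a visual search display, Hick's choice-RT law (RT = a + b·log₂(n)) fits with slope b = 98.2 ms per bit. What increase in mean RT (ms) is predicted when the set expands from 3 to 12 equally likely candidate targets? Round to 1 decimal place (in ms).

Only the slope matters, since a is common to both: ΔRT = b·log₂(n₂/n₁).
log₂(12) − log₂(3) = log₂(12/3) = log₂(4) = 2.
ΔRT = 98.2 × 2.0000 = 196.400 ms.

196.4 ms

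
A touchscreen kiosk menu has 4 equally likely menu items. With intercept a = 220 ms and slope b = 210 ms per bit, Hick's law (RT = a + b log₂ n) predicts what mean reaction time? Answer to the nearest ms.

log₂(4) = 2 bits, so RT = 220 + 210 × 2 ≈ 640.000 ms.

640 ms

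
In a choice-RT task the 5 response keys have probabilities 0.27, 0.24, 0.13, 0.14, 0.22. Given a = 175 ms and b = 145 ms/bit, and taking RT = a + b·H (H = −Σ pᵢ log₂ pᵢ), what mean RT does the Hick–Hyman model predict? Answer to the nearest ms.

Entropy contributions −pᵢ log₂ pᵢ: 0.5100, 0.4941, 0.3826, 0.3971, 0.4806; sum H = 2.2645 bits.
RT = a + bH = 175 + 145·2.2645 = 503.35 ms.

503 ms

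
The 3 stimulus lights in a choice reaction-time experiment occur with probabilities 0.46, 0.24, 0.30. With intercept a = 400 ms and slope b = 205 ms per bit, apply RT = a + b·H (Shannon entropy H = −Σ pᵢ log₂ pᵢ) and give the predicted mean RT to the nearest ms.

H = 0.46·log₂(1/0.46) + 0.24·log₂(1/0.24) + 0.30·log₂(1/0.30) = 1.5306 bits.
RT = 400 + 205 × 1.5306 = 713.76 ms.

714 ms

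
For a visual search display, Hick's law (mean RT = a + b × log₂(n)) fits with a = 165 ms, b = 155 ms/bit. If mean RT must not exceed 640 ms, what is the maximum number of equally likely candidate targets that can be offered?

8

Set 165 + 155·log₂ n ≤ 640 → log₂ n ≤ (640 − 165)/155 = 3.0645.
So n ≤ 2^3.0645 = 8.366; the largest integer n is 8.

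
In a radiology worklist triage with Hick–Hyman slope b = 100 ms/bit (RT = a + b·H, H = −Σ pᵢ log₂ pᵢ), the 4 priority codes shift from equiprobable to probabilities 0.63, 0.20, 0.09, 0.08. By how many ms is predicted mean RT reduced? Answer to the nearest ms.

The RT saving is b·ΔH. Equiprobable H₀ = log₂(4) = 2.0000 bits; with the given probabilities H = 1.4885 bits.
b·(H₀ − H) = 100 × (2.0000 − 1.4885) = 51.15 ms.

51 ms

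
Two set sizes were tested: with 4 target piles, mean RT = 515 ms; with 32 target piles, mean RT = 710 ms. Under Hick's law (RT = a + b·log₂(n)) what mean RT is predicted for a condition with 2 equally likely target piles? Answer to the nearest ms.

450 ms

RT is linear in log₂ n, so two points fix the line:
  b = (710 − 515) / (log₂ 32 − log₂ 4) = 195 / (5 − 2) = 65 ms/bit
  a = 515 − 65 × 2 = 385 ms
Then RT(2) = 385 + 65 × log₂ 2 = 385 + 65 × 1 ≈ 450.000 ms.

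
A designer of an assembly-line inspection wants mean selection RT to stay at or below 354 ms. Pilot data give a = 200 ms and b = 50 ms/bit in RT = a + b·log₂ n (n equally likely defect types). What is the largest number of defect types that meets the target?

Set 200 + 50·log₂ n ≤ 354 → log₂ n ≤ (354 − 200)/50 = 3.0800.
So n ≤ 2^3.0800 = 8.456; the largest integer n is 8.

8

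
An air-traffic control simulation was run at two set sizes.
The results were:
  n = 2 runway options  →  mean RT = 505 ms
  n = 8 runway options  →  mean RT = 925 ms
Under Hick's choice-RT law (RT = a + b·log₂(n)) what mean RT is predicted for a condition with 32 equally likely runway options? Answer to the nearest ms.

With log₂ n on the abscissa the relation is linear; from the two conditions:
  b = (925 − 505) / (log₂ 8 − log₂ 2) = 420 / (3 − 1) = 210 ms/bit
  a = 505 − 210 × 1 = 295 ms
Then RT(32) = 295 + 210 × log₂ 32 = 295 + 210 × 5 ≈ 1345.000 ms.

1345 ms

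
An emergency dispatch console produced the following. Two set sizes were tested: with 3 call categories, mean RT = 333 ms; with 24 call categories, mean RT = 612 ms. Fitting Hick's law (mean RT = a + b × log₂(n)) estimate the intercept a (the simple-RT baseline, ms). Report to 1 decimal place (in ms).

185.6 ms

b = (RT₂ − RT₁)/(log₂ n₂ − log₂ n₁) = (612 − 333)/(4.5850 − 1.5850) = 93.000 ms/bit.
Intercept: a = 333 − 93.000·log₂(3) = 185.598 ms.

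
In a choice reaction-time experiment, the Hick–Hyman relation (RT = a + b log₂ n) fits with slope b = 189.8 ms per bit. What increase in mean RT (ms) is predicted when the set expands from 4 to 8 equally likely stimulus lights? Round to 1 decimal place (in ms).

189.8 ms

Only the slope matters, since a is common to both: ΔRT = b·log₂(n₂/n₁).
log₂(8) − log₂(4) = log₂(8/4) = log₂(2) = 1.
ΔRT = 189.8 × 1.0000 = 189.800 ms.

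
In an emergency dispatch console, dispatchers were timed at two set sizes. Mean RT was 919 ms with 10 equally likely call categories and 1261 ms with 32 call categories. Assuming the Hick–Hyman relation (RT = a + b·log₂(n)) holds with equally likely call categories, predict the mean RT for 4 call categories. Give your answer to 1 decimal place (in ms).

649.6 ms

RT is linear in log₂ n, so two points fix the line:
  b = (1261 − 919) / (log₂ 32 − log₂ 10) = 342 / (5 − 3.3219) = 203.805 ms/bit
  a = 919 − 203.805 × 3.3219 = 241.973 ms
Then RT(4) = 241.973 + 203.805 × log₂ 4 = 241.973 + 203.805 × 2 ≈ 649.584 ms.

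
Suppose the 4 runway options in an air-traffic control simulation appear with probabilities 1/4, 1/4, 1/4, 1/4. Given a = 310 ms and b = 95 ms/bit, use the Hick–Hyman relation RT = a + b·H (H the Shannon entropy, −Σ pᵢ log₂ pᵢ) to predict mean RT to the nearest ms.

H = −Σ pᵢ log₂ pᵢ = 0.25·2 + 0.25·2 + 0.25·2 + 0.25·2 = 2.000 bits.
RT = 310 + 95 × 2.000 = 500.00 ms.

500 ms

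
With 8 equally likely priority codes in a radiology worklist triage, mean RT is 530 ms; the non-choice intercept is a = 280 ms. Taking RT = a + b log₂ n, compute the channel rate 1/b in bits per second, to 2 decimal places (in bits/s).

12.00 bits/s

Choice component = 530 − 280 = 250 ms over log₂(8) = 3 bits.
b = 250 / 3 = 83.333 ms/bit, so 1/b = 12.000 bits/s.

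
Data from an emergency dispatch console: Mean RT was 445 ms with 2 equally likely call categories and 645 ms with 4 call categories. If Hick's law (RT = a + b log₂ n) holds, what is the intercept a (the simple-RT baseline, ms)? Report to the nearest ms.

The slope on a log₂ axis is (645 − 445) / (2 − 1) = 200 ms/bit.
a = RT₁ − b·log₂ n₁ = 445 − 200 × 1 = 245.000 ms.

245 ms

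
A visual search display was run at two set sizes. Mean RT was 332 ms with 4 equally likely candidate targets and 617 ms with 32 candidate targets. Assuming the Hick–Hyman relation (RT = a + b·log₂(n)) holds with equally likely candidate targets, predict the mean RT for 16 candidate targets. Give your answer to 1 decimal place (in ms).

522.0 ms

With log₂ n on the abscissa the relation is linear; from the two conditions:
  b = (617 − 332) / (log₂ 32 − log₂ 4) = 285 / (5 − 2) = 95.000 ms/bit
  a = 332 − 95.000 × 2 = 142.000 ms
Then RT(16) = 142.000 + 95.000 × log₂ 16 = 142.000 + 95.000 × 4 ≈ 522.000 ms.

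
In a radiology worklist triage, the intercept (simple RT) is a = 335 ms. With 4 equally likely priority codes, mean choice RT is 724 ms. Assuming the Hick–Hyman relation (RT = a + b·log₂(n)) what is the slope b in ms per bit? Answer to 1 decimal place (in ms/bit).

4 alternatives carry log₂ 4 = 2 bits; the choice cost is 724 − 335 = 389 ms, so b = 389/2 = 194.500 ms/bit.

194.5 ms/bit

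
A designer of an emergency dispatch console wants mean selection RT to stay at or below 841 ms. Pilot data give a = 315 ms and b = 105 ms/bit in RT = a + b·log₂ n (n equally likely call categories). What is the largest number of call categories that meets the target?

32

Information budget: (841 − 315)/105 = 5.0095 bits, so n ≤ 2^5.0095 = 32.212 → at most 32.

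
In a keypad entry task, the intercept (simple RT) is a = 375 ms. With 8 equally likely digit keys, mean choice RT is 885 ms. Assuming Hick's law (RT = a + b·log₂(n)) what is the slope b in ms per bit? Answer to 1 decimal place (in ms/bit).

log₂(8) = 3 bits.
b = (RT − a)/log₂ n = (885 − 375) / 3 = 170.000 ms/bit.

170.0 ms/bit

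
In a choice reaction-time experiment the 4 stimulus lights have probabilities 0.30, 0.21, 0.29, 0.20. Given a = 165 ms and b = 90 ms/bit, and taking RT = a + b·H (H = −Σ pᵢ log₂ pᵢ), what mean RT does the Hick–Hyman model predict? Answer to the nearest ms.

H = 0.30·log₂(1/0.30) + 0.21·log₂(1/0.21) + 0.29·log₂(1/0.29) + 0.20·log₂(1/0.20) = 1.9762 bits.
RT = 165 + 90 × 1.9762 = 342.86 ms.

343 ms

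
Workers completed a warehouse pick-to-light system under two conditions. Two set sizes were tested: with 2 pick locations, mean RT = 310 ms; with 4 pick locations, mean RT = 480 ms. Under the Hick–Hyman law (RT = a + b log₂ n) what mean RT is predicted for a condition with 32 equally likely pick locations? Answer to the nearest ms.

Solve the two-equation system in a and b:
  b = (480 − 310) / (log₂ 4 − log₂ 2) = 170 / (2 − 1) = 170 ms/bit
  a = 310 − 170 × 1 = 140 ms
Then RT(32) = 140 + 170 × log₂ 32 = 140 + 170 × 5 ≈ 990.000 ms.

990 ms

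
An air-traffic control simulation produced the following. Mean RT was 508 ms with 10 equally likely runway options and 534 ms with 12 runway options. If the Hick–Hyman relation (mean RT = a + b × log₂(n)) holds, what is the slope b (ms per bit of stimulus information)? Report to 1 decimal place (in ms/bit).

The slope on a log₂ axis is (534 − 508) / (3.5850 − 3.3219) = 98.846 ms/bit.

98.8 ms/bit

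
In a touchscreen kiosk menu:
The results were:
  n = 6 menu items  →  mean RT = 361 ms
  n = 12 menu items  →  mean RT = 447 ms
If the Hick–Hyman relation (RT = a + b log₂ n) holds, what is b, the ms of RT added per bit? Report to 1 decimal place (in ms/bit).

86.0 ms/bit

b = (RT₂ − RT₁)/(log₂ n₂ − log₂ n₁) = (447 − 361)/(3.5850 − 2.5850) = 86.000 ms/bit.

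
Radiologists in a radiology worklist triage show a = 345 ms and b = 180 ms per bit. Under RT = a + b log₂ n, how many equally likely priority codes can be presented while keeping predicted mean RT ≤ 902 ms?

Set 345 + 180·log₂ n ≤ 902 → log₂ n ≤ (902 − 345)/180 = 3.0944.
So n ≤ 2^3.0944 = 8.541; the largest integer n is 8.

8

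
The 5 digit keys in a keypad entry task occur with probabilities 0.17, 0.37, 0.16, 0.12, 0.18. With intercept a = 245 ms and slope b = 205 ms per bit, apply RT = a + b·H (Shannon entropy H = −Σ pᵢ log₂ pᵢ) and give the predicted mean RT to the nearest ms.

H = 0.17·log₂(1/0.17) + 0.37·log₂(1/0.37) + 0.16·log₂(1/0.16) + 0.12·log₂(1/0.12) + 0.18·log₂(1/0.18) = 2.2007 bits.
RT = 245 + 205 × 2.2007 = 696.15 ms.

696 ms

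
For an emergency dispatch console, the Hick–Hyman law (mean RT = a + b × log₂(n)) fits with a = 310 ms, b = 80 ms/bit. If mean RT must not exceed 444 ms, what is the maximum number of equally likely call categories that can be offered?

3

Set 310 + 80·log₂ n ≤ 444 → log₂ n ≤ (444 − 310)/80 = 1.6750.
So n ≤ 2^1.6750 = 3.193; the largest integer n is 3.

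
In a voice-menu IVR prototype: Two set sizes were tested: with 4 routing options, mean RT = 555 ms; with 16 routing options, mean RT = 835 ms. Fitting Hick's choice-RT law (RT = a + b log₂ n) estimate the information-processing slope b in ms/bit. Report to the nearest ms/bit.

140 ms/bit

b = (RT₂ − RT₁)/(log₂ n₂ − log₂ n₁) = (835 − 555)/(4 − 2) = 140 ms/bit.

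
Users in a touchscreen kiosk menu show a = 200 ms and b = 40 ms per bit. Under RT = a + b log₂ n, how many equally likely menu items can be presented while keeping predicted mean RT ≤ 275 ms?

Set 200 + 40·log₂ n ≤ 275 → log₂ n ≤ (275 − 200)/40 = 1.8750.
So n ≤ 2^1.8750 = 3.668; the largest integer n is 3.

3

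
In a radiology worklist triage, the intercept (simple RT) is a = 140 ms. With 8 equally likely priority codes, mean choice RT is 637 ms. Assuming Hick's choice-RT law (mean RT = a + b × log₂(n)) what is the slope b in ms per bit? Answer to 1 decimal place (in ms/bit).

log₂(8) = 3 bits.
b = (RT − a)/log₂ n = (637 − 140) / 3 = 165.667 ms/bit.

165.7 ms/bit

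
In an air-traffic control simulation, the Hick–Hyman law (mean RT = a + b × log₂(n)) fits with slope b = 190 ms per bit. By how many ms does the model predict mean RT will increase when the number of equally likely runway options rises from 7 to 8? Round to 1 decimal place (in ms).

36.6 ms

Only the slope matters, since a is common to both: ΔRT = b·log₂(n₂/n₁).
log₂(8) − log₂(7) = 3 − 2.8074 = 0.1926.
ΔRT = 190 × 0.1926 = 36.603 ms.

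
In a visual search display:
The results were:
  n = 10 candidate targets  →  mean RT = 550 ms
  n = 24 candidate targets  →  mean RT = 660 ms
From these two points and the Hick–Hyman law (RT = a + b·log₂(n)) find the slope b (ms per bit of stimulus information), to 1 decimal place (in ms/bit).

b = (RT₂ − RT₁)/(log₂ n₂ − log₂ n₁) = (660 − 550)/(4.5850 − 3.3219) = 87.092 ms/bit.

87.1 ms/bit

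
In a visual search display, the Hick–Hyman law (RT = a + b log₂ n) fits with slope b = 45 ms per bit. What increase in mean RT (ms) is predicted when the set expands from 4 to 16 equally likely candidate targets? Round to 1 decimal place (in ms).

Only the slope matters, since a is common to both: ΔRT = b·log₂(n₂/n₁).
log₂(16) − log₂(4) = log₂(16/4) = log₂(4) = 2.
ΔRT = 45 × 2.0000 = 90.000 ms.

90.0 ms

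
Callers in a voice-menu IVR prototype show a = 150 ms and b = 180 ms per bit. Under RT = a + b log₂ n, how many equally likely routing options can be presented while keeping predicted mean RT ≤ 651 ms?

Set 150 + 180·log₂ n ≤ 651 → log₂ n ≤ (651 − 150)/180 = 2.7833.
So n ≤ 2^2.7833 = 6.884; the largest integer n is 6.

6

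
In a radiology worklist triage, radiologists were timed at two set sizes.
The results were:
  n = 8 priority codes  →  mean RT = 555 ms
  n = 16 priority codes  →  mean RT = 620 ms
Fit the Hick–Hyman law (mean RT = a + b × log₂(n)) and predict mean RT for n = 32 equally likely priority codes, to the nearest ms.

685 ms

RT is linear in log₂ n, so two points fix the line:
  b = (620 − 555) / (log₂ 16 − log₂ 8) = 65 / (4 − 3) = 65 ms/bit
  a = 555 − 65 × 3 = 360 ms
Then RT(32) = 360 + 65 × log₂ 32 = 360 + 65 × 5 ≈ 685.000 ms.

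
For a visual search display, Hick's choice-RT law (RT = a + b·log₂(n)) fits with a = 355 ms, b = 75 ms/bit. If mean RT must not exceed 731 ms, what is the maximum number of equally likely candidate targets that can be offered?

Information budget: (731 − 355)/75 = 5.0133 bits, so n ≤ 2^5.0133 = 32.297 → at most 32.

32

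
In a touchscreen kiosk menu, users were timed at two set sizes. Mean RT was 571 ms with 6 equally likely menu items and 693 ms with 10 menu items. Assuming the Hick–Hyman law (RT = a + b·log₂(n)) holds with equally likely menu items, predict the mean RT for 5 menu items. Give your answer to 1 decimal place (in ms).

527.5 ms

Solve the two-equation system in a and b:
  b = (693 − 571) / (log₂ 10 − log₂ 6) = 122 / (3.3219 − 2.5850) = 165.544 ms/bit
  a = 571 − 165.544 × 2.5850 = 143.076 ms
Then RT(5) = 143.076 + 165.544 × log₂ 5 = 143.076 + 165.544 × 2.3219 ≈ 527.456 ms.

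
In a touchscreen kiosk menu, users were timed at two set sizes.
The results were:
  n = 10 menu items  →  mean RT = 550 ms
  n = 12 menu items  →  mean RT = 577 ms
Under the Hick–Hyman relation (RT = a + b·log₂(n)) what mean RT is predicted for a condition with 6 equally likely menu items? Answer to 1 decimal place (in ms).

474.4 ms

Fit slope and intercept:
  b = (577 − 550) / (log₂ 12 − log₂ 10) = 27 / (3.5850 − 3.3219) = 102.648 ms/bit
  a = 550 − 102.648 × 3.3219 = 209.010 ms
Then RT(6) = 209.010 + 102.648 × log₂ 6 = 209.010 + 102.648 × 2.5850 ≈ 474.352 ms.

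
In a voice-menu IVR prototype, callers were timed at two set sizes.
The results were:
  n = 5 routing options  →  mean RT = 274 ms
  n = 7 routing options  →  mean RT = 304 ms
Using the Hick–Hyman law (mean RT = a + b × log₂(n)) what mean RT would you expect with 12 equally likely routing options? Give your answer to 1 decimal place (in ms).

RT is linear in log₂ n, so two points fix the line:
  b = (304 − 274) / (log₂ 7 − log₂ 5) = 30 / (2.8074 − 2.3219) = 61.801 ms/bit
  a = 274 − 61.801 × 2.3219 = 130.502 ms
Then RT(12) = 130.502 + 61.801 × log₂ 12 = 130.502 + 61.801 × 3.5850 ≈ 352.057 ms.

352.1 ms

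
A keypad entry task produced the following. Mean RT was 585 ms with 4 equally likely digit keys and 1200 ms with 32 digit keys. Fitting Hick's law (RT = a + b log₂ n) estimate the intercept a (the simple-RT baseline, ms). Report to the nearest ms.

The slope on a log₂ axis is (1200 − 585) / (5 − 2) = 205 ms/bit.
a = RT₁ − b·log₂ n₁ = 585 − 205 × 2 = 175.000 ms.

175 ms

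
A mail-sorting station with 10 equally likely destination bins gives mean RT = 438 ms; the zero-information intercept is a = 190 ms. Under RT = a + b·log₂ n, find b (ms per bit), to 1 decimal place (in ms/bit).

10 alternatives carry log₂ 10 = 3.3219 bits; the choice cost is 438 − 190 = 248 ms, so b = 248/3.3219 = 74.655 ms/bit.

74.7 ms/bit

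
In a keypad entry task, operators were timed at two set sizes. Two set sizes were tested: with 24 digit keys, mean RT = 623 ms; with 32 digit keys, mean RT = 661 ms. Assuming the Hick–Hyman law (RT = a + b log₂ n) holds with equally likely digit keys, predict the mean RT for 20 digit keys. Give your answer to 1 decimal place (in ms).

598.9 ms

With log₂ n on the abscissa the relation is linear; from the two conditions:
  b = (661 − 623) / (log₂ 32 − log₂ 24) = 38 / (5 − 4.5850) = 91.558 ms/bit
  a = 623 − 91.558 × 4.5850 = 203.210 ms
Then RT(20) = 203.210 + 91.558 × log₂ 20 = 203.210 + 91.558 × 4.3219 ≈ 598.917 ms.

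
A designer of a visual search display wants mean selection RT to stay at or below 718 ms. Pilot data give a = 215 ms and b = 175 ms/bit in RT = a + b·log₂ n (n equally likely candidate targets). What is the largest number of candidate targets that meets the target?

Information budget: (718 − 215)/175 = 2.8743 bits, so n ≤ 2^2.8743 = 7.332 → at most 7.

7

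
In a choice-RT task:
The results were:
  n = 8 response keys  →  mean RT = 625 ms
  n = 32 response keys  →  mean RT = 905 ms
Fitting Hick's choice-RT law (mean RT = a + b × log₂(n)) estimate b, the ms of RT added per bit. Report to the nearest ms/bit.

140 ms/bit

b = (RT₂ − RT₁)/(log₂ n₂ − log₂ n₁) = (905 − 625)/(5 − 3) = 140 ms/bit.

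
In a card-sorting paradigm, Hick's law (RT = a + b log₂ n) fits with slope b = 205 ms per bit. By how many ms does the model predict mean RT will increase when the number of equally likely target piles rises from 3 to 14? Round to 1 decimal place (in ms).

ΔRT = (a + b log₂ n₂) − (a + b log₂ n₁) = b·(log₂ n₂ − log₂ n₁).
log₂(14) − log₂(3) = 3.8074 − 1.5850 = 2.2224.
ΔRT = 205 × 2.2224 = 455.590 ms.

455.6 ms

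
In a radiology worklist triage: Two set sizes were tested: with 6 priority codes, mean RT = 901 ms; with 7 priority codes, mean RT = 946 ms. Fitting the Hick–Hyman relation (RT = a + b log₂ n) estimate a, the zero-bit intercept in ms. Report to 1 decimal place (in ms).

The slope on a log₂ axis is (946 − 901) / (2.8074 − 2.5850) = 202.345 ms/bit.
a = RT₁ − b·log₂ n₁ = 901 − 202.345 × 2.5850 = 377.946 ms.

377.9 ms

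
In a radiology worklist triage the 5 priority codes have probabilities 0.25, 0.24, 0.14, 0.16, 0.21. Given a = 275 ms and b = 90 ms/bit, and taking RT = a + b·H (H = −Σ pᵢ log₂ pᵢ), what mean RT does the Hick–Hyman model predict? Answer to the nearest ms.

481 ms

H = 0.25·log₂(1/0.25) + 0.24·log₂(1/0.24) + 0.14·log₂(1/0.14) + 0.16·log₂(1/0.16) + 0.21·log₂(1/0.21) = 2.2871 bits.
RT = 275 + 90 × 2.2871 = 480.84 ms.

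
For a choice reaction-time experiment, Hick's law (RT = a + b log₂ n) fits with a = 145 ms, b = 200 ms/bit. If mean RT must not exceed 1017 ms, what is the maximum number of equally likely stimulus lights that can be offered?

200·log₂ n ≤ 1017 − 145 = 872, giving log₂ n ≤ 4.3600 and n ≤ 20.535. The largest whole number is 20.

20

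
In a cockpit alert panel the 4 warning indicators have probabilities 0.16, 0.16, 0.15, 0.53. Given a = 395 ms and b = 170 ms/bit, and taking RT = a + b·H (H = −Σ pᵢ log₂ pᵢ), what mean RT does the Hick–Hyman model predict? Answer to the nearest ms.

Entropy contributions −pᵢ log₂ pᵢ: 0.4230, 0.4230, 0.4105, 0.4854; sum H = 1.7420 bits.
RT = a + bH = 395 + 170·1.7420 = 691.14 ms.

691 ms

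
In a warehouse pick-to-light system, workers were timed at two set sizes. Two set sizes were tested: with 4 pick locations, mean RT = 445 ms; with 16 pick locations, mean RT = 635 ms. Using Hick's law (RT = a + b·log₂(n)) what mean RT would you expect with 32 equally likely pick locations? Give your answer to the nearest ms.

Fit slope and intercept:
  b = (635 − 445) / (log₂ 16 − log₂ 4) = 190 / (4 − 2) = 95 ms/bit
  a = 445 − 95 × 2 = 255 ms
Then RT(32) = 255 + 95 × log₂ 32 = 255 + 95 × 5 ≈ 730.000 ms.

730 ms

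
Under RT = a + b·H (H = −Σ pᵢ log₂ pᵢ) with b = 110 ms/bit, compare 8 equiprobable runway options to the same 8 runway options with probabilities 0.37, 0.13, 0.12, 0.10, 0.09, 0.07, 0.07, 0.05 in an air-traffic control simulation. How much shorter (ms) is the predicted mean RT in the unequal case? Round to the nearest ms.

35 ms

Equiprobable entropy H₀ = log₂ 8 = 3.0000 bits.
Skewed entropy H = −Σ pᵢ log₂ pᵢ = 2.6785 bits.
ΔRT = b·(H₀ − H) = 110 × 0.3215 = 35.37 ms.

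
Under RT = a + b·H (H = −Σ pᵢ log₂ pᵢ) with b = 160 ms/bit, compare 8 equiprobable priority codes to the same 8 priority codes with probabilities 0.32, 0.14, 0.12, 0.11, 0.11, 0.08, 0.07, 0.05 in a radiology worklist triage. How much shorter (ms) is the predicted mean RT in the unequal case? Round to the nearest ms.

37 ms

The RT saving is b·ΔH. Equiprobable H₀ = log₂(8) = 3.0000 bits; with the given probabilities H = 2.7669 bits.
b·(H₀ − H) = 160 × (3.0000 − 2.7669) = 37.29 ms.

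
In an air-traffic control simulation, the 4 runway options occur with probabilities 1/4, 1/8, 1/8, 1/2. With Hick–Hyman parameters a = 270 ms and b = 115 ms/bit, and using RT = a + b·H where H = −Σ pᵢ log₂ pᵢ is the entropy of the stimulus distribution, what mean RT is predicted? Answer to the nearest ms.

471 ms

Each term −pᵢ log₂ pᵢ: 0.25·2 + 0.125·3 + 0.125·3 + 0.5·1; summed, H = 1.750 bits.
Mean RT = a + bH = 270 + 115·1.750 = 471.25 ms.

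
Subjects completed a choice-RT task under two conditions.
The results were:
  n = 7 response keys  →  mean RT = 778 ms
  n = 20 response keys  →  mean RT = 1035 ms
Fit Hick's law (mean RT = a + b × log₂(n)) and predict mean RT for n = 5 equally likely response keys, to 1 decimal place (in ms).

With log₂ n on the abscissa the relation is linear; from the two conditions:
  b = (1035 − 778) / (log₂ 20 − log₂ 7) = 257 / (4.3219 − 2.8074) = 169.685 ms/bit
  a = 778 − 169.685 × 2.8074 = 301.635 ms
Then RT(5) = 301.635 + 169.685 × log₂ 5 = 301.635 + 169.685 × 2.3219 ≈ 695.630 ms.

695.6 ms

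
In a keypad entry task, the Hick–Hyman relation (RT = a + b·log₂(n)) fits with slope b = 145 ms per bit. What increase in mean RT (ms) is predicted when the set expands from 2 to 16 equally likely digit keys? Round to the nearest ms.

The intercept a cancels: ΔRT = b·(log₂ n₂ − log₂ n₁) = b·log₂(n₂/n₁).
log₂(16) − log₂(2) = log₂(16/2) = log₂(8) = 3.
ΔRT = 145 × 3.0000 = 435.000 ms.

435 ms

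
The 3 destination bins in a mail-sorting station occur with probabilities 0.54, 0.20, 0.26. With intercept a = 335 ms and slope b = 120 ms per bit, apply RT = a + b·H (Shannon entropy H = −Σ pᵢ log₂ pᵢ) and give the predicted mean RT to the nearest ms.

509 ms

H = 0.54·log₂(1/0.54) + 0.20·log₂(1/0.20) + 0.26·log₂(1/0.26) = 1.4497 bits.
RT = 335 + 120 × 1.4497 = 508.97 ms.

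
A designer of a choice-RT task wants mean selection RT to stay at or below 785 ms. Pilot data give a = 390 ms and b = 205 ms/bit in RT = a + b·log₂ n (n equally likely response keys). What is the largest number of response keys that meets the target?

Set 390 + 205·log₂ n ≤ 785 → log₂ n ≤ (785 − 390)/205 = 1.9268.
So n ≤ 2^1.9268 = 3.802; the largest integer n is 3.

3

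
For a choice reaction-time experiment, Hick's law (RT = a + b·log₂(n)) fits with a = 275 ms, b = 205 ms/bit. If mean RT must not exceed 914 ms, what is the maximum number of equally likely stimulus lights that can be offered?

Information budget: (914 − 275)/205 = 3.1171 bits, so n ≤ 2^3.1171 = 8.676 → at most 8.

8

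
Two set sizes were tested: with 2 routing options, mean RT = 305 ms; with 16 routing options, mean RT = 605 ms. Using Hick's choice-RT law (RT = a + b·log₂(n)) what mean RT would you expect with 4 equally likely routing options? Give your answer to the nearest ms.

Fit slope and intercept:
  b = (605 − 305) / (log₂ 16 − log₂ 2) = 300 / (4 − 1) = 100 ms/bit
  a = 305 − 100 × 1 = 205 ms
Then RT(4) = 205 + 100 × log₂ 4 = 205 + 100 × 2 ≈ 405.000 ms.

405 ms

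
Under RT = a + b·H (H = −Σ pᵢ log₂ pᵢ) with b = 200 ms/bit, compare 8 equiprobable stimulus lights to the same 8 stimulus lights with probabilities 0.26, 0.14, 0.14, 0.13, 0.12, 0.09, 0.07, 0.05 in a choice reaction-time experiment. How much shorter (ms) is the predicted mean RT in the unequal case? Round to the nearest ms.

The RT saving is b·ΔH. Equiprobable H₀ = log₂(8) = 3.0000 bits; with the given probabilities H = 2.8465 bits.
b·(H₀ − H) = 200 × (3.0000 − 2.8465) = 30.69 ms.

31 ms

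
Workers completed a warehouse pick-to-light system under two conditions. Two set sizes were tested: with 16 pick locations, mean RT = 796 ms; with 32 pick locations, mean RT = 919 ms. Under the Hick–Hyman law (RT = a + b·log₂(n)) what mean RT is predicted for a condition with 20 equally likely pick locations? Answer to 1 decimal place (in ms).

RT is linear in log₂ n, so two points fix the line:
  b = (919 − 796) / (log₂ 32 − log₂ 16) = 123 / (5 − 4) = 123.000 ms/bit
  a = 796 − 123.000 × 4 = 304.000 ms
Then RT(20) = 304.000 + 123.000 × log₂ 20 = 304.000 + 123.000 × 4.3219 ≈ 835.597 ms.

835.6 ms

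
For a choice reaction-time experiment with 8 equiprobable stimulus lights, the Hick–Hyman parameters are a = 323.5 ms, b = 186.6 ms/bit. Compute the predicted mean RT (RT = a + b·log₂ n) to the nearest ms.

log₂(8) = 3 bits, so RT = 323.5 + 186.6 × 3 ≈ 883.300 ms.

883 ms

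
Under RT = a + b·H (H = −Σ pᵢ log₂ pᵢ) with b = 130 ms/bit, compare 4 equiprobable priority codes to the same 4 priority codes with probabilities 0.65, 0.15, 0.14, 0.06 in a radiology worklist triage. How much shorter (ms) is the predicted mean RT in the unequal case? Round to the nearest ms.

71 ms

The RT saving is b·ΔH. Equiprobable H₀ = log₂(4) = 2.0000 bits; with the given probabilities H = 1.4552 bits.
b·(H₀ − H) = 130 × (2.0000 − 1.4552) = 70.83 ms.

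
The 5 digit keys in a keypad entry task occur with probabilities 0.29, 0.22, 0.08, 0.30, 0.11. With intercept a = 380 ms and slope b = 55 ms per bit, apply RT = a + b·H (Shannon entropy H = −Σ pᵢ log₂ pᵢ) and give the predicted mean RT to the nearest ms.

499 ms

Entropy contributions −pᵢ log₂ pᵢ: 0.5179, 0.4806, 0.2915, 0.5211, 0.3503; sum H = 2.1614 bits.
RT = a + bH = 380 + 55·2.1614 = 498.87 ms.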